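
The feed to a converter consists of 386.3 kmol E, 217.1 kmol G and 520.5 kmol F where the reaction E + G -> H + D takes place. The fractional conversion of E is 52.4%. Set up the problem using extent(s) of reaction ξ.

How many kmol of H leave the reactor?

202 kmol

E reacted = 0.524 × 386.3 = 202.4 kmol; ν_E = −1, so ξ = 202.4/1 = 202.4 kmol.
Outlet amounts (n = n₀ + ν ξ):
  E: 386.3 − 1(202.4) = 183.9
  G: 217.1 − 1(202.4) = 14.68
  H: 0 + 1(202.4) = 202.4
  D: 0 + 1(202.4) = 202.4
  F: 520.5 (inert)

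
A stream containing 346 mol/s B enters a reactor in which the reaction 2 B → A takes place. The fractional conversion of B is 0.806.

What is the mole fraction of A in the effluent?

0.675

B reacted = 0.806 × 346 = 278.9 mol/s; ν_B = −2, so ξ = 278.9/2 = 139.4 mol/s.
Outlet amounts (n = n₀ + ν ξ):
  B: 346 − 2(139.4) = 67.12
  A: 0 + 1(139.4) = 139.4
Total out = 206.6 mol/s; y_A = 139.4 / 206.6 = 0.675.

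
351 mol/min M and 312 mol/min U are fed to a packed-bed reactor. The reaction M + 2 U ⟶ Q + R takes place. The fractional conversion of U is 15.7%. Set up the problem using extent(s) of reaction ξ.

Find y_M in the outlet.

U reacted = 0.157 × 312 = 48.98 mol/min; ν_U = −2, so ξ = 48.98/2 = 24.49 mol/min.
Outlet amounts (n = n₀ + ν ξ):
  M: 351 − 1(24.49) = 326.5
  U: 312 − 2(24.49) = 263
  Q: 0 + 1(24.49) = 24.49
  R: 0 + 1(24.49) = 24.49
Total out = 638.5 mol/min; y_M = 326.5 / 638.5 = 0.5114.

0.511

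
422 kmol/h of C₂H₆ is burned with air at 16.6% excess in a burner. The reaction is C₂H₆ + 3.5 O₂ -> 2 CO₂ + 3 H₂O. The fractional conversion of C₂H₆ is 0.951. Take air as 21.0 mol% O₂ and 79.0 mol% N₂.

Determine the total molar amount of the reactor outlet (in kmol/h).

Stoichiometric O₂ = 3.5 × 422 = 1477 kmol/h; O₂ fed = 1477 × 1.166 = 1722 kmol/h.
N₂ fed = 1722 × 79/21 = 6479 kmol/h.
Fuel reacted = 0.951 × 422 → ξ = 401.3 kmol/h.
Outlet (n = n₀ + ν ξ):
  C₂H₆: 422 − 1(401.3) = 20.68
  O₂: 1722 − 3.5(401.3) = 317.6
  N₂: 6479 (inert)
  CO₂: 0 + 2(401.3) = 802.6
  H₂O: 0 + 3(401.3) = 1204
Total out = 20.68 + 317.6 + 6479 + 802.6 + 1204 = 8824 kmol/h.

8820 kmol/h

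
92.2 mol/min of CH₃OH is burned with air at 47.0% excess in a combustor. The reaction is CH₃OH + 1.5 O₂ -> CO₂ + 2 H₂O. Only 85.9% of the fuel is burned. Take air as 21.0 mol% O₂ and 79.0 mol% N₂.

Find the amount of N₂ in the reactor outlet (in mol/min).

765 mol/min

Stoichiometric O₂ = 1.5 × 92.2 = 138.3 mol/min; O₂ fed = 138.3 × 1.470 = 203.3 mol/min.
N₂ fed = 203.3 × 79/21 = 764.8 mol/min.
Fuel reacted = 0.859 × 92.2 → ξ = 79.2 mol/min.
Outlet (n = n₀ + ν ξ):
  CH₃OH: 92.2 − 1(79.2) = 13
  O₂: 203.3 − 1.5(79.2) = 84.5
  N₂: 764.8 (inert)
  CO₂: 0 + 1(79.2) = 79.2
  H₂O: 0 + 2(79.2) = 158.4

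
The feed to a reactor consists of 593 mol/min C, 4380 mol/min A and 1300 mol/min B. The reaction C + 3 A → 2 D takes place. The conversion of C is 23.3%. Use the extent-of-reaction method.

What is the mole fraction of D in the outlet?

C reacted = 0.233 × 593 = 138.2 mol/min; ν_C = −1, so ξ = 138.2/1 = 138.2 mol/min.
Outlet amounts (n = n₀ + ν ξ):
  C: 593 − 1(138.2) = 454.8
  A: 4380 − 3(138.2) = 3965
  D: 0 + 2(138.2) = 276.3
  B: 1300 (inert)
Total out = 5997 mol/min; y_D = 276.3 / 5997 = 0.04608.

0.0461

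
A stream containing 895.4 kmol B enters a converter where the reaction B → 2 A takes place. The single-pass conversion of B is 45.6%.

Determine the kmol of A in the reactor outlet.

817 kmol

B reacted = 0.456 × 895.4 = 408.3 kmol; ν_B = −1, so ξ = 408.3/1 = 408.3 kmol.
Outlet amounts (n = n₀ + ν ξ):
  B: 895.4 − 1(408.3) = 487.1
  A: 0 + 2(408.3) = 816.6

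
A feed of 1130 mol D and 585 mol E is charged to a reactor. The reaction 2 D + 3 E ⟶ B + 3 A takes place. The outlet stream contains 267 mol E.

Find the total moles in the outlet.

For E: n = n₀ − 3ξ → 267 = 585 − 3ξ, giving ξ = 106 mol.
Outlet amounts (n = n₀ + ν ξ):
  D: 1130 − 2(106) = 918
  E: 585 − 3(106) = 267
  B: 0 + 1(106) = 106
  A: 0 + 3(106) = 318
Total out = 918 + 267 + 106 + 318 = 1609 mol.

1610 mol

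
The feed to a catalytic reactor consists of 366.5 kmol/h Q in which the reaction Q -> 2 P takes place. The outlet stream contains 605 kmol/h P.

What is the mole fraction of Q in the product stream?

0.0957

For P: n = n₀ + 2ξ → 605 = 0 + 2ξ, giving ξ = 302.5 kmol/h.
Outlet amounts (n = n₀ + ν ξ):
  Q: 366.5 − 1(302.5) = 64
  P: 0 + 2(302.5) = 605
Total out = 669 kmol/h; y_Q = 64 / 669 = 0.09567.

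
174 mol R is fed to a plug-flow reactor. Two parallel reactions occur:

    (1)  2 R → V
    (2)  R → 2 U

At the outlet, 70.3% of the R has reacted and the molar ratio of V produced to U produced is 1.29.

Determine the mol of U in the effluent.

39.7 mol

Conversion of R: R consumed = 0.703 × 174 = 122.3 mol = 2ξ₁ + 1ξ₂.
Selectivity: 1ξ₁ / (2ξ₂) = 1.29 → ξ₁ = 2.58 ξ₂.
Substitute: (2·2.58 + 1) ξ₂ = 122.3 → ξ₂ = 19.86 mol, ξ₁ = 51.23 mol.
Outlet amounts (n = n₀ + Σ ν·ξ):
  R: 174 − 2(51.23) − 1(19.86) = 51.68
  V: 0 + 1(51.23) = 51.23
  U: 0 + 2(19.86) = 39.71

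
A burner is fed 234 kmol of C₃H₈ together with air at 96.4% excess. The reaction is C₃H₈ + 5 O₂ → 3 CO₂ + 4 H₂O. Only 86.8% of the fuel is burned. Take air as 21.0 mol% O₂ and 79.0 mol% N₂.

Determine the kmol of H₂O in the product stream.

812 kmol

Stoichiometric O₂ = 5 × 234 = 1170 kmol; O₂ fed = 1170 × 1.964 = 2298 kmol.
N₂ fed = 2298 × 79/21 = 8644 kmol.
Fuel reacted = 0.868 × 234 → ξ = 203.1 kmol.
Outlet (n = n₀ + ν ξ):
  C₃H₈: 234 − 1(203.1) = 30.89
  O₂: 2298 − 5(203.1) = 1282
  N₂: 8644 (inert)
  CO₂: 0 + 3(203.1) = 609.3
  H₂O: 0 + 4(203.1) = 812.4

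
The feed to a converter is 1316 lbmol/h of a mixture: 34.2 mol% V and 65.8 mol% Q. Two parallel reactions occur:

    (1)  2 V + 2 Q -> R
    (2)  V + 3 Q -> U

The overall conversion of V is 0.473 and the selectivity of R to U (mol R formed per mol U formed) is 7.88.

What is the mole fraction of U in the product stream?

Conversion of V: V consumed = 0.473 × 450.1 = 212.9 lbmol/h = 2ξ₁ + 1ξ₂.
Selectivity: 1ξ₁ / (1ξ₂) = 7.88 → ξ₁ = 7.88 ξ₂.
Substitute: (2·7.88 + 1) ξ₂ = 212.9 → ξ₂ = 12.7 lbmol/h, ξ₁ = 100.1 lbmol/h.
Outlet amounts (n = n₀ + Σ ν·ξ):
  V: 450.1 − 2(100.1) − 1(12.7) = 237.2
  Q: 865.9 − 2(100.1) − 3(12.7) = 627.6
  R: 0 + 1(100.1) = 100.1
  U: 0 + 1(12.7) = 12.7
Total out = 977.6 lbmol/h; y_U = 12.7 / 977.6 = 0.01299.

0.013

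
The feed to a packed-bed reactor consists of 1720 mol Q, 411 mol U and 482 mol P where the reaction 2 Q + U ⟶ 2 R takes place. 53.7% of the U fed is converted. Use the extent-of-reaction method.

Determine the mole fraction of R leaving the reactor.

U reacted = 0.537 × 411 = 220.7 mol; ν_U = −1, so ξ = 220.7/1 = 220.7 mol.
Outlet amounts (n = n₀ + ν ξ):
  Q: 1720 − 2(220.7) = 1279
  U: 411 − 1(220.7) = 190.3
  R: 0 + 2(220.7) = 441.4
  P: 482 (inert)
Total out = 2392 mol; y_R = 441.4 / 2392 = 0.1845.

0.185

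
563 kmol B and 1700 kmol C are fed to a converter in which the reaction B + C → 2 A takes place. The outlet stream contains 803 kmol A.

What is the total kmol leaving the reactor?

2260 kmol

For A: n = n₀ + 2ξ → 803 = 0 + 2ξ, giving ξ = 401.5 kmol.
Outlet amounts (n = n₀ + ν ξ):
  B: 563 − 1(401.5) = 161.5
  C: 1700 − 1(401.5) = 1298
  A: 0 + 2(401.5) = 803
Total out = 161.5 + 1298 + 803 = 2263 kmol.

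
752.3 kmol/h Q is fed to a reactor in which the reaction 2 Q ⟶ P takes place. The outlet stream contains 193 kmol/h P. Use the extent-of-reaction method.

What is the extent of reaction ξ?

ξ = 193 kmol/h

For P: n = n₀ + 1ξ → 193 = 0 + 1ξ, giving ξ = 193 kmol/h.
Outlet amounts (n = n₀ + ν ξ):
  Q: 752.3 − 2(193) = 366.3
  P: 0 + 1(193) = 193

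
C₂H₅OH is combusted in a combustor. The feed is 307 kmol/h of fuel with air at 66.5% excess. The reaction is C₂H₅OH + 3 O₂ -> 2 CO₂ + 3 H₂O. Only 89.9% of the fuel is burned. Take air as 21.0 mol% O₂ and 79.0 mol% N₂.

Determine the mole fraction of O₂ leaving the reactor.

Stoichiometric O₂ = 3 × 307 = 921 kmol/h; O₂ fed = 921 × 1.665 = 1533 kmol/h.
N₂ fed = 1533 × 79/21 = 5769 kmol/h.
Fuel reacted = 0.899 × 307 → ξ = 276 kmol/h.
Outlet (n = n₀ + ν ξ):
  C₂H₅OH: 307 − 1(276) = 31.01
  O₂: 1533 − 3(276) = 705.5
  N₂: 5769 (inert)
  CO₂: 0 + 2(276) = 552
  H₂O: 0 + 3(276) = 828
Total out = 7885 kmol/h; y_O₂ = 705.5 / 7885 = 0.08947.

0.0895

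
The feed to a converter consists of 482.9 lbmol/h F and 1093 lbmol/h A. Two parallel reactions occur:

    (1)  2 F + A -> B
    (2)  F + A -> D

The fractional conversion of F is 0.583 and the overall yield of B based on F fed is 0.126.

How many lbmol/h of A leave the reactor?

Yield of B: 1ξ₁ / 482.9 = 0.126 → ξ₁ = 60.85 lbmol/h.
Conversion of F: 2ξ₁ + 1ξ₂ = 0.583 × 482.9 = 281.5 → ξ₂ = 159.8 lbmol/h.
Outlet amounts (n = n₀ + Σ ν·ξ):
  F: 482.9 − 2(60.85) − 1(159.8) = 201.4
  A: 1093 − 1(60.85) − 1(159.8) = 872.3
  B: 0 + 1(60.85) = 60.85
  D: 0 + 1(159.8) = 159.8

872 lbmol/h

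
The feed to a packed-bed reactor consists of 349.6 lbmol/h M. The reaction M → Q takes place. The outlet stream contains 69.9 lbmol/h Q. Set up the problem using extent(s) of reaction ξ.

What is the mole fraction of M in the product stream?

For Q: n = n₀ + 1ξ → 69.9 = 0 + 1ξ, giving ξ = 69.9 lbmol/h.
Outlet amounts (n = n₀ + ν ξ):
  M: 349.6 − 1(69.9) = 279.7
  Q: 0 + 1(69.9) = 69.9
Total out = 349.6 lbmol/h; y_M = 279.7 / 349.6 = 0.8001.

0.8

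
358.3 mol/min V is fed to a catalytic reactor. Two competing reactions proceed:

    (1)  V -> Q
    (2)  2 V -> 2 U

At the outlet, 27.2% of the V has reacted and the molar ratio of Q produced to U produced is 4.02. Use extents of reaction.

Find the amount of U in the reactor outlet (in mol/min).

Conversion of V: V consumed = 0.272 × 358.3 = 97.46 mol/min = 1ξ₁ + 2ξ₂.
Selectivity: 1ξ₁ / (2ξ₂) = 4.02 → ξ₁ = 8.04 ξ₂.
Substitute: (1·8.04 + 2) ξ₂ = 97.46 → ξ₂ = 9.707 mol/min, ξ₁ = 78.04 mol/min.
Outlet amounts (n = n₀ + Σ ν·ξ):
  V: 358.3 − 1(78.04) − 2(9.707) = 260.8
  Q: 0 + 1(78.04) = 78.04
  U: 0 + 2(9.707) = 19.41

19.4 mol/min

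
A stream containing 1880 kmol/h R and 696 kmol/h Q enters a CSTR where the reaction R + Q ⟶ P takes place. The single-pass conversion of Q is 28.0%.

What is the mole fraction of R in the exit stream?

Q reacted = 0.28 × 696 = 194.9 kmol/h; ν_Q = −1, so ξ = 194.9/1 = 194.9 kmol/h.
Outlet amounts (n = n₀ + ν ξ):
  R: 1880 − 1(194.9) = 1685
  Q: 696 − 1(194.9) = 501.1
  P: 0 + 1(194.9) = 194.9
Total out = 2381 kmol/h; y_R = 1685 / 2381 = 0.7077.

0.708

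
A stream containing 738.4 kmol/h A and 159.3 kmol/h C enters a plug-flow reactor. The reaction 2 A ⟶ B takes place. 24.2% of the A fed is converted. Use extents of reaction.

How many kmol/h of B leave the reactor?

A reacted = 0.242 × 738.4 = 178.7 kmol/h; ν_A = −2, so ξ = 178.7/2 = 89.35 kmol/h.
Outlet amounts (n = n₀ + ν ξ):
  A: 738.4 − 2(89.35) = 559.7
  B: 0 + 1(89.35) = 89.35
  C: 159.3 (inert)

89.3 kmol/h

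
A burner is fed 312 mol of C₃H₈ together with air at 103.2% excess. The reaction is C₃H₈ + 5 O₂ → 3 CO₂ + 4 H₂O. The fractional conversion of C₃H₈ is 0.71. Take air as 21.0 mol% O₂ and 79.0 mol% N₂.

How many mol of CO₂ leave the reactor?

Stoichiometric O₂ = 5 × 312 = 1560 mol; O₂ fed = 1560 × 2.032 = 3170 mol.
N₂ fed = 3170 × 79/21 = 11920 mol.
Fuel reacted = 0.71 × 312 → ξ = 221.5 mol.
Outlet (n = n₀ + ν ξ):
  C₃H₈: 312 − 1(221.5) = 90.48
  O₂: 3170 − 5(221.5) = 2062
  N₂: 11920 (inert)
  CO₂: 0 + 3(221.5) = 664.6
  H₂O: 0 + 4(221.5) = 886.1

665 mol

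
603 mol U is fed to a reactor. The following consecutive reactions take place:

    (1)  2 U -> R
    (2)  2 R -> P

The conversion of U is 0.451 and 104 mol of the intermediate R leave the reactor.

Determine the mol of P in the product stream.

16 mol

Conversion of U: U consumed = 2ξ₁ = 0.451 × 603 → ξ₁ = 136 mol.
R balance: n_R = 0 + 1ξ₁ − 2ξ₂ = 104 → ξ₂ = (1·136 − 104)/2 = 15.99 mol.
Outlet amounts (n = n₀ + Σ ν·ξ):
  U: 603 − 2(136) = 331
  R: 0 + 1(136) − 2(15.99) = 104
  P: 0 + 1(15.99) = 15.99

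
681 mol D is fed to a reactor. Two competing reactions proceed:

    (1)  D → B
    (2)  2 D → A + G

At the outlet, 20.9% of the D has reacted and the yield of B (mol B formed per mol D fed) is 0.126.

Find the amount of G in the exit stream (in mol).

28.3 mol

Yield of B: 1ξ₁ / 681 = 0.126 → ξ₁ = 85.81 mol.
Conversion of D: 1ξ₁ + 2ξ₂ = 0.209 × 681 = 142.3 → ξ₂ = 28.26 mol.
Outlet amounts (n = n₀ + Σ ν·ξ):
  D: 681 − 1(85.81) − 2(28.26) = 538.7
  B: 0 + 1(85.81) = 85.81
  A: 0 + 1(28.26) = 28.26
  G: 0 + 1(28.26) = 28.26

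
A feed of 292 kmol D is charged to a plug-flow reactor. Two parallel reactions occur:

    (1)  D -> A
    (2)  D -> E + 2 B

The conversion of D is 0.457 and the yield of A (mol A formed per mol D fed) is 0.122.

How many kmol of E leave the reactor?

Yield of A: 1ξ₁ / 292 = 0.122 → ξ₁ = 35.62 kmol.
Conversion of D: 1ξ₁ + 1ξ₂ = 0.457 × 292 = 133.4 → ξ₂ = 97.82 kmol.
Outlet amounts (n = n₀ + Σ ν·ξ):
  D: 292 − 1(35.62) − 1(97.82) = 158.6
  A: 0 + 1(35.62) = 35.62
  E: 0 + 1(97.82) = 97.82
  B: 0 + 2(97.82) = 195.6

97.8 kmol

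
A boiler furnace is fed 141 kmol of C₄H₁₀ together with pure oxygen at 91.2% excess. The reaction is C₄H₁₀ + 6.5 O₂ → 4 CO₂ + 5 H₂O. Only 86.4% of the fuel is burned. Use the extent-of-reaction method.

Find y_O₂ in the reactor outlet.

Stoichiometric O₂ = 6.5 × 141 = 916.5 kmol; O₂ fed = 916.5 × 1.912 = 1752 kmol.
Fuel reacted = 0.864 × 141 → ξ = 121.8 kmol.
Outlet (n = n₀ + ν ξ):
  C₄H₁₀: 141 − 1(121.8) = 19.18
  O₂: 1752 − 6.5(121.8) = 960.5
  CO₂: 0 + 4(121.8) = 487.3
  H₂O: 0 + 5(121.8) = 609.1
Total out = 2076 kmol; y_O₂ = 960.5 / 2076 = 0.4626.

0.463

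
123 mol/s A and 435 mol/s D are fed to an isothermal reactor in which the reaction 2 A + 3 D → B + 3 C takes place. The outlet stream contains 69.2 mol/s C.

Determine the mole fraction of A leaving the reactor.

For C: n = n₀ + 3ξ → 69.2 = 0 + 3ξ, giving ξ = 23.07 mol/s.
Outlet amounts (n = n₀ + ν ξ):
  A: 123 − 2(23.07) = 76.87
  D: 435 − 3(23.07) = 365.8
  B: 0 + 1(23.07) = 23.07
  C: 0 + 3(23.07) = 69.2
Total out = 534.9 mol/s; y_A = 76.87 / 534.9 = 0.1437.

0.144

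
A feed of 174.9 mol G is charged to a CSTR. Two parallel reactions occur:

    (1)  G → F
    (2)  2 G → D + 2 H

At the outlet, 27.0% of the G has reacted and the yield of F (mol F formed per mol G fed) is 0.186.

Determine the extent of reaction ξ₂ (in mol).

Yield of F: 1ξ₁ / 174.9 = 0.186 → ξ₁ = 32.53 mol.
Conversion of G: 1ξ₁ + 2ξ₂ = 0.27 × 174.9 = 47.22 → ξ₂ = 7.346 mol.
Outlet amounts (n = n₀ + Σ ν·ξ):
  G: 174.9 − 1(32.53) − 2(7.346) = 127.7
  F: 0 + 1(32.53) = 32.53
  D: 0 + 1(7.346) = 7.346
  H: 0 + 2(7.346) = 14.69

ξ₂ = 7.35 mol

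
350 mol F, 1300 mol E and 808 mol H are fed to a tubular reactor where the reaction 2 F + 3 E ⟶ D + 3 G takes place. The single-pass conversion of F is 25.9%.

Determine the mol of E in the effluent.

F reacted = 0.259 × 350 = 90.65 mol; ν_F = −2, so ξ = 90.65/2 = 45.33 mol.
Outlet amounts (n = n₀ + ν ξ):
  F: 350 − 2(45.33) = 259.4
  E: 1300 − 3(45.33) = 1164
  D: 0 + 1(45.33) = 45.33
  G: 0 + 3(45.33) = 136
  H: 808 (inert)

1160 mol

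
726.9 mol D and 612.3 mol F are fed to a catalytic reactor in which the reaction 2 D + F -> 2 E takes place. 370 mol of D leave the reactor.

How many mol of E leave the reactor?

For D: n = n₀ − 2ξ → 370 = 726.9 − 2ξ, giving ξ = 178.4 mol.
Outlet amounts (n = n₀ + ν ξ):
  D: 726.9 − 2(178.4) = 370
  F: 612.3 − 1(178.4) = 433.8
  E: 0 + 2(178.4) = 356.9

357 mol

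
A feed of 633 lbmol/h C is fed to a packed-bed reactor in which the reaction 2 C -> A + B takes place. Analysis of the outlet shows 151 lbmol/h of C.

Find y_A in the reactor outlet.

0.381

For C: n = n₀ − 2ξ → 151 = 633 − 2ξ, giving ξ = 241 lbmol/h.
Outlet amounts (n = n₀ + ν ξ):
  C: 633 − 2(241) = 151
  A: 0 + 1(241) = 241
  B: 0 + 1(241) = 241
Total out = 633 lbmol/h; y_A = 241 / 633 = 0.3807.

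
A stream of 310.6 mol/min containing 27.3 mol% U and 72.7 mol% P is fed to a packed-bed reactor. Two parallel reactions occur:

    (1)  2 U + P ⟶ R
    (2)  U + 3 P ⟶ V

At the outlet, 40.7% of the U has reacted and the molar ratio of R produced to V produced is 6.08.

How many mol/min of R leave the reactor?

15.9 mol/min

Conversion of U: U consumed = 0.407 × 84.79 = 34.51 mol/min = 2ξ₁ + 1ξ₂.
Selectivity: 1ξ₁ / (1ξ₂) = 6.08 → ξ₁ = 6.08 ξ₂.
Substitute: (2·6.08 + 1) ξ₂ = 34.51 → ξ₂ = 2.622 mol/min, ξ₁ = 15.94 mol/min.
Outlet amounts (n = n₀ + Σ ν·ξ):
  U: 84.79 − 2(15.94) − 1(2.622) = 50.28
  P: 225.8 − 1(15.94) − 3(2.622) = 202
  R: 0 + 1(15.94) = 15.94
  V: 0 + 1(2.622) = 2.622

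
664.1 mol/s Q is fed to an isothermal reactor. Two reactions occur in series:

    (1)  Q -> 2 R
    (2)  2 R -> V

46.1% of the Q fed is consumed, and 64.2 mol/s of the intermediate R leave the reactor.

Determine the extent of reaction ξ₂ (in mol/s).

Conversion of Q: Q consumed = 1ξ₁ = 0.461 × 664.1 → ξ₁ = 306.2 mol/s.
R balance: n_R = 0 + 2ξ₁ − 2ξ₂ = 64.2 → ξ₂ = (2·306.2 − 64.2)/2 = 274.1 mol/s.
Outlet amounts (n = n₀ + Σ ν·ξ):
  Q: 664.1 − 1(306.2) = 357.9
  R: 0 + 2(306.2) − 2(274.1) = 64.2
  V: 0 + 1(274.1) = 274.1

ξ₂ = 274 mol/s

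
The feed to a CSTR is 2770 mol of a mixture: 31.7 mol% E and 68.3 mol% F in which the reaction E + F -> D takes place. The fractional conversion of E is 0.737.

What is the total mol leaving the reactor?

2120 mol

E reacted = 0.737 × 878.1 = 647.2 mol; ν_E = −1, so ξ = 647.2/1 = 647.2 mol.
Outlet amounts (n = n₀ + ν ξ):
  E: 878.1 − 1(647.2) = 230.9
  F: 1892 − 1(647.2) = 1245
  D: 0 + 1(647.2) = 647.2
Total out = 230.9 + 1245 + 647.2 = 2123 mol.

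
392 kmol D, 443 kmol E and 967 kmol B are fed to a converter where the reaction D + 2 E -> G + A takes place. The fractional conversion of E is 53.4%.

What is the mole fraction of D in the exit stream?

0.163

E reacted = 0.534 × 443 = 236.6 kmol; ν_E = −2, so ξ = 236.6/2 = 118.3 kmol.
Outlet amounts (n = n₀ + ν ξ):
  D: 392 − 1(118.3) = 273.7
  E: 443 − 2(118.3) = 206.4
  G: 0 + 1(118.3) = 118.3
  A: 0 + 1(118.3) = 118.3
  B: 967 (inert)
Total out = 1684 kmol; y_D = 273.7 / 1684 = 0.1626.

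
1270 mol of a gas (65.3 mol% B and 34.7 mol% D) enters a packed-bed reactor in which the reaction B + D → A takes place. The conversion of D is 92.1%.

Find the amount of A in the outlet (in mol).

D reacted = 0.921 × 440.7 = 405.9 mol; ν_D = −1, so ξ = 405.9/1 = 405.9 mol.
Outlet amounts (n = n₀ + ν ξ):
  B: 829.3 − 1(405.9) = 423.4
  D: 440.7 − 1(405.9) = 34.81
  A: 0 + 1(405.9) = 405.9

406 mol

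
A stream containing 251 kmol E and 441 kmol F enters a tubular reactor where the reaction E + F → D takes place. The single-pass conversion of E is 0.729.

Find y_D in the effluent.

E reacted = 0.729 × 251 = 183 kmol; ν_E = −1, so ξ = 183/1 = 183 kmol.
Outlet amounts (n = n₀ + ν ξ):
  E: 251 − 1(183) = 68.02
  F: 441 − 1(183) = 258
  D: 0 + 1(183) = 183
Total out = 509 kmol; y_D = 183 / 509 = 0.3595.

0.359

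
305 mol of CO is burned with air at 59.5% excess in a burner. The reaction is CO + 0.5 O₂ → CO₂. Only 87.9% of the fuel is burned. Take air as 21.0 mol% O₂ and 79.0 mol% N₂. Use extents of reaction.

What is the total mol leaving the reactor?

1330 mol

Stoichiometric O₂ = 0.5 × 305 = 152.5 mol; O₂ fed = 152.5 × 1.595 = 243.2 mol.
N₂ fed = 243.2 × 79/21 = 915 mol.
Fuel reacted = 0.879 × 305 → ξ = 268.1 mol.
Outlet (n = n₀ + ν ξ):
  CO: 305 − 1(268.1) = 36.9
  O₂: 243.2 − 0.5(268.1) = 109.2
  N₂: 915 (inert)
  CO₂: 0 + 1(268.1) = 268.1
Total out = 36.9 + 109.2 + 915 + 268.1 = 1329 mol.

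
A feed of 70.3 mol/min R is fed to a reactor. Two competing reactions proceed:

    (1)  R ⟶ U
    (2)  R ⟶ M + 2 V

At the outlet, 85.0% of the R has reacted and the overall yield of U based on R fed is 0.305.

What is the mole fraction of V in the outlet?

0.522

Yield of U: 1ξ₁ / 70.3 = 0.305 → ξ₁ = 21.44 mol/min.
Conversion of R: 1ξ₁ + 1ξ₂ = 0.85 × 70.3 = 59.75 → ξ₂ = 38.31 mol/min.
Outlet amounts (n = n₀ + Σ ν·ξ):
  R: 70.3 − 1(21.44) − 1(38.31) = 10.55
  U: 0 + 1(21.44) = 21.44
  M: 0 + 1(38.31) = 38.31
  V: 0 + 2(38.31) = 76.63
Total out = 146.9 mol/min; y_V = 76.63 / 146.9 = 0.5215.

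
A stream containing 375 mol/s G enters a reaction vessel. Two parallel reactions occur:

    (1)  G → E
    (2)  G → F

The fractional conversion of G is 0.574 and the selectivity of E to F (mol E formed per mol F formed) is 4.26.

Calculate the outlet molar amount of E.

174 mol/s

Conversion of G: G consumed = 0.574 × 375 = 215.2 mol/s = 1ξ₁ + 1ξ₂.
Selectivity: 1ξ₁ / (1ξ₂) = 4.26 → ξ₁ = 4.26 ξ₂.
Substitute: (1·4.26 + 1) ξ₂ = 215.2 → ξ₂ = 40.92 mol/s, ξ₁ = 174.3 mol/s.
Outlet amounts (n = n₀ + Σ ν·ξ):
  G: 375 − 1(174.3) − 1(40.92) = 159.8
  E: 0 + 1(174.3) = 174.3
  F: 0 + 1(40.92) = 40.92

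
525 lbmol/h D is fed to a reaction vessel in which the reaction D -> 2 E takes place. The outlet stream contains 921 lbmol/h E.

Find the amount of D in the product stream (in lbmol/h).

64.5 lbmol/h

For E: n = n₀ + 2ξ → 921 = 0 + 2ξ, giving ξ = 460.5 lbmol/h.
Outlet amounts (n = n₀ + ν ξ):
  D: 525 − 1(460.5) = 64.5
  E: 0 + 2(460.5) = 921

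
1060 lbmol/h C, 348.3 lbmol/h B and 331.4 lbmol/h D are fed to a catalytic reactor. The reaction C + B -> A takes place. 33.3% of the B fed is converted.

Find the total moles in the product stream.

1620 lbmol/h

B reacted = 0.333 × 348.3 = 116 lbmol/h; ν_B = −1, so ξ = 116/1 = 116 lbmol/h.
Outlet amounts (n = n₀ + ν ξ):
  C: 1060 − 1(116) = 944
  B: 348.3 − 1(116) = 232.3
  A: 0 + 1(116) = 116
  D: 331.4 (inert)
Total out = 944 + 232.3 + 116 + 331.4 = 1624 lbmol/h.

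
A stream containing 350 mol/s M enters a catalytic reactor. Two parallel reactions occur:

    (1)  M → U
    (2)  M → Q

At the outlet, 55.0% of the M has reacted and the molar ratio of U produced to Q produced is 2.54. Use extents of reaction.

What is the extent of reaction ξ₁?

ξ₁ = 138 mol/s

Conversion of M: M consumed = 0.55 × 350 = 192.5 mol/s = 1ξ₁ + 1ξ₂.
Selectivity: 1ξ₁ / (1ξ₂) = 2.54 → ξ₁ = 2.54 ξ₂.
Substitute: (1·2.54 + 1) ξ₂ = 192.5 → ξ₂ = 54.38 mol/s, ξ₁ = 138.1 mol/s.
Outlet amounts (n = n₀ + Σ ν·ξ):
  M: 350 − 1(138.1) − 1(54.38) = 157.5
  U: 0 + 1(138.1) = 138.1
  Q: 0 + 1(54.38) = 54.38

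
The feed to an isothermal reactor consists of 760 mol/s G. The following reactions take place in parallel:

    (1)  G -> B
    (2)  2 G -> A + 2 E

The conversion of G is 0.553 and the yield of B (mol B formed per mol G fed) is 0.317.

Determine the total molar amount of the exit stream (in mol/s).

Yield of B: 1ξ₁ / 760 = 0.317 → ξ₁ = 240.9 mol/s.
Conversion of G: 1ξ₁ + 2ξ₂ = 0.553 × 760 = 420.3 → ξ₂ = 89.68 mol/s.
Outlet amounts (n = n₀ + Σ ν·ξ):
  G: 760 − 1(240.9) − 2(89.68) = 339.7
  B: 0 + 1(240.9) = 240.9
  A: 0 + 1(89.68) = 89.68
  E: 0 + 2(89.68) = 179.4
Total out = 339.7 + 240.9 + 89.68 + 179.4 = 849.7 mol/s.

850 mol/s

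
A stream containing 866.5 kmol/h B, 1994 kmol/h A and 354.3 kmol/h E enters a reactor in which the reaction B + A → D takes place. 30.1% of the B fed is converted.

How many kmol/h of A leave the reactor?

1730 kmol/h

B reacted = 0.301 × 866.5 = 260.8 kmol/h; ν_B = −1, so ξ = 260.8/1 = 260.8 kmol/h.
Outlet amounts (n = n₀ + ν ξ):
  B: 866.5 − 1(260.8) = 605.7
  A: 1994 − 1(260.8) = 1733
  D: 0 + 1(260.8) = 260.8
  E: 354.3 (inert)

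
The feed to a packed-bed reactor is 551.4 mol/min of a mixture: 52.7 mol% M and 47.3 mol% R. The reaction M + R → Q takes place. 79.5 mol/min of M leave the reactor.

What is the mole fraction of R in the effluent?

For M: n = n₀ − 1ξ → 79.5 = 290.6 − 1ξ, giving ξ = 211.1 mol/min.
Outlet amounts (n = n₀ + ν ξ):
  M: 290.6 − 1(211.1) = 79.5
  R: 260.8 − 1(211.1) = 49.72
  Q: 0 + 1(211.1) = 211.1
Total out = 340.3 mol/min; y_R = 49.72 / 340.3 = 0.1461.

0.146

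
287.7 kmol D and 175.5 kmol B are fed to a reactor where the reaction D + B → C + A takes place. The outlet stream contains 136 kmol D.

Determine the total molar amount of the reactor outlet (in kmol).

For D: n = n₀ − 1ξ → 136 = 287.7 − 1ξ, giving ξ = 151.7 kmol.
Outlet amounts (n = n₀ + ν ξ):
  D: 287.7 − 1(151.7) = 136
  B: 175.5 − 1(151.7) = 23.8
  C: 0 + 1(151.7) = 151.7
  A: 0 + 1(151.7) = 151.7
Total out = 136 + 23.8 + 151.7 + 151.7 = 463.2 kmol.

463 kmol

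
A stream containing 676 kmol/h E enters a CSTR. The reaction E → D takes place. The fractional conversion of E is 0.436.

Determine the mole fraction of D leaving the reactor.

E reacted = 0.436 × 676 = 294.7 kmol/h; ν_E = −1, so ξ = 294.7/1 = 294.7 kmol/h.
Outlet amounts (n = n₀ + ν ξ):
  E: 676 − 1(294.7) = 381.3
  D: 0 + 1(294.7) = 294.7
Total out = 676 kmol/h; y_D = 294.7 / 676 = 0.436.

0.436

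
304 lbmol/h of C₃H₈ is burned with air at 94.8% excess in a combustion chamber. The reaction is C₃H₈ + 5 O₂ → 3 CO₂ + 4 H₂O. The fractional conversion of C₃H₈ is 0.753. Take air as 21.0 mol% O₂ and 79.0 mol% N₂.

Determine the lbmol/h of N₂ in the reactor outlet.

11100 lbmol/h

Stoichiometric O₂ = 5 × 304 = 1520 lbmol/h; O₂ fed = 1520 × 1.948 = 2961 lbmol/h.
N₂ fed = 2961 × 79/21 = 11140 lbmol/h.
Fuel reacted = 0.753 × 304 → ξ = 228.9 lbmol/h.
Outlet (n = n₀ + ν ξ):
  C₃H₈: 304 − 1(228.9) = 75.09
  O₂: 2961 − 5(228.9) = 1816
  N₂: 11140 (inert)
  CO₂: 0 + 3(228.9) = 686.7
  H₂O: 0 + 4(228.9) = 915.6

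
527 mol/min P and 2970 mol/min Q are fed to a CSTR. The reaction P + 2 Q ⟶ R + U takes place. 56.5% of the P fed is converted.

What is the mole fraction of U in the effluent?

P reacted = 0.565 × 527 = 297.8 mol/min; ν_P = −1, so ξ = 297.8/1 = 297.8 mol/min.
Outlet amounts (n = n₀ + ν ξ):
  P: 527 − 1(297.8) = 229.2
  Q: 2970 − 2(297.8) = 2374
  R: 0 + 1(297.8) = 297.8
  U: 0 + 1(297.8) = 297.8
Total out = 3199 mol/min; y_U = 297.8 / 3199 = 0.09307.

0.0931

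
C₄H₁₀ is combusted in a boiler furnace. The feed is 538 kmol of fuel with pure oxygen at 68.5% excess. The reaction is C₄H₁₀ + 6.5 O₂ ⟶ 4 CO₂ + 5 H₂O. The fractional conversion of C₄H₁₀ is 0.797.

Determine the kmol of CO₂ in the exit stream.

Stoichiometric O₂ = 6.5 × 538 = 3497 kmol; O₂ fed = 3497 × 1.685 = 5892 kmol.
Fuel reacted = 0.797 × 538 → ξ = 428.8 kmol.
Outlet (n = n₀ + ν ξ):
  C₄H₁₀: 538 − 1(428.8) = 109.2
  O₂: 5892 − 6.5(428.8) = 3105
  CO₂: 0 + 4(428.8) = 1715
  H₂O: 0 + 5(428.8) = 2144

1720 kmol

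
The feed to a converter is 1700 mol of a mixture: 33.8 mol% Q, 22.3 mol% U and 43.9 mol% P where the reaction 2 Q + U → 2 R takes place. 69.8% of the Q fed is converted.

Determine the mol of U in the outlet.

Q reacted = 0.698 × 574.6 = 401.1 mol; ν_Q = −2, so ξ = 401.1/2 = 200.5 mol.
Outlet amounts (n = n₀ + ν ξ):
  Q: 574.6 − 2(200.5) = 173.5
  U: 379.1 − 1(200.5) = 178.6
  R: 0 + 2(200.5) = 401.1
  P: 746.3 (inert)

179 mol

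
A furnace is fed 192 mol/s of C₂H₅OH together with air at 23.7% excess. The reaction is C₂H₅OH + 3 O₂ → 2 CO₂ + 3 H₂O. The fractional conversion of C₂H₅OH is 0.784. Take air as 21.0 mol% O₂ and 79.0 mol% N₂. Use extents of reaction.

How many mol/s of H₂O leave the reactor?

Stoichiometric O₂ = 3 × 192 = 576 mol/s; O₂ fed = 576 × 1.237 = 712.5 mol/s.
N₂ fed = 712.5 × 79/21 = 2680 mol/s.
Fuel reacted = 0.784 × 192 → ξ = 150.5 mol/s.
Outlet (n = n₀ + ν ξ):
  C₂H₅OH: 192 − 1(150.5) = 41.47
  O₂: 712.5 − 3(150.5) = 260.9
  N₂: 2680 (inert)
  CO₂: 0 + 2(150.5) = 301.1
  H₂O: 0 + 3(150.5) = 451.6

452 mol/s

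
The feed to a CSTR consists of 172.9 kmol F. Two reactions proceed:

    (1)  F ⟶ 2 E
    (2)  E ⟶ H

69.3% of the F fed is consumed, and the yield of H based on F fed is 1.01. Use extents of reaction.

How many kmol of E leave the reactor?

65 kmol

Conversion of F: F consumed = 1ξ₁ = 0.693 × 172.9 → ξ₁ = 119.8 kmol.
Yield of H: 1ξ₂ / 172.9 = 1.01 → ξ₂ = 174.6 kmol.
Outlet amounts (n = n₀ + Σ ν·ξ):
  F: 172.9 − 1(119.8) = 53.08
  E: 0 + 2(119.8) − 1(174.6) = 65.01
  H: 0 + 1(174.6) = 174.6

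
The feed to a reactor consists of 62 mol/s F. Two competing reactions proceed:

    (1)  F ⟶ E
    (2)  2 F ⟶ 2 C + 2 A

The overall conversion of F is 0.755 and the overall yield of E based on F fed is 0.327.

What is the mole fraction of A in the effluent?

0.3

Yield of E: 1ξ₁ / 62 = 0.327 → ξ₁ = 20.27 mol/s.
Conversion of F: 1ξ₁ + 2ξ₂ = 0.755 × 62 = 46.81 → ξ₂ = 13.27 mol/s.
Outlet amounts (n = n₀ + Σ ν·ξ):
  F: 62 − 1(20.27) − 2(13.27) = 15.19
  E: 0 + 1(20.27) = 20.27
  C: 0 + 2(13.27) = 26.54
  A: 0 + 2(13.27) = 26.54
Total out = 88.54 mol/s; y_A = 26.54 / 88.54 = 0.2997.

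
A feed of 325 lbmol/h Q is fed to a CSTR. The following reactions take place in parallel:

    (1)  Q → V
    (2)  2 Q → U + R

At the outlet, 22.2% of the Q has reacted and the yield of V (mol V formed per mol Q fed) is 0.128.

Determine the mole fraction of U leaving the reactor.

Yield of V: 1ξ₁ / 325 = 0.128 → ξ₁ = 41.6 lbmol/h.
Conversion of Q: 1ξ₁ + 2ξ₂ = 0.222 × 325 = 72.15 → ξ₂ = 15.28 lbmol/h.
Outlet amounts (n = n₀ + Σ ν·ξ):
  Q: 325 − 1(41.6) − 2(15.28) = 252.8
  V: 0 + 1(41.6) = 41.6
  U: 0 + 1(15.28) = 15.28
  R: 0 + 1(15.28) = 15.28
Total out = 325 lbmol/h; y_U = 15.28 / 325 = 0.047.

0.047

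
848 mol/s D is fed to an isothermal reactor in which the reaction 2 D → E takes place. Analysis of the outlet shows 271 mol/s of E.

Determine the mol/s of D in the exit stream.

306 mol/s

For E: n = n₀ + 1ξ → 271 = 0 + 1ξ, giving ξ = 271 mol/s.
Outlet amounts (n = n₀ + ν ξ):
  D: 848 − 2(271) = 306
  E: 0 + 1(271) = 271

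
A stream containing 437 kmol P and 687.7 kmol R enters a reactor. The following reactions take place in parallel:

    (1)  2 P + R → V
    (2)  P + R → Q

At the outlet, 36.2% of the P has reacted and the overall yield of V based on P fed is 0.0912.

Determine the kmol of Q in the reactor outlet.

Yield of V: 1ξ₁ / 437 = 0.0912 → ξ₁ = 39.85 kmol.
Conversion of P: 2ξ₁ + 1ξ₂ = 0.362 × 437 = 158.2 → ξ₂ = 78.49 kmol.
Outlet amounts (n = n₀ + Σ ν·ξ):
  P: 437 − 2(39.85) − 1(78.49) = 278.8
  R: 687.7 − 1(39.85) − 1(78.49) = 569.4
  V: 0 + 1(39.85) = 39.85
  Q: 0 + 1(78.49) = 78.49

78.5 kmol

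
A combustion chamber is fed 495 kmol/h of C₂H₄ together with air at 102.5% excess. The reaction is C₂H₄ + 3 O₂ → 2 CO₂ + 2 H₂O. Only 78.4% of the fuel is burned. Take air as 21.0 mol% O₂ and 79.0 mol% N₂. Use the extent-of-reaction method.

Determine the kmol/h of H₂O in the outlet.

776 kmol/h

Stoichiometric O₂ = 3 × 495 = 1485 kmol/h; O₂ fed = 1485 × 2.025 = 3007 kmol/h.
N₂ fed = 3007 × 79/21 = 11310 kmol/h.
Fuel reacted = 0.784 × 495 → ξ = 388.1 kmol/h.
Outlet (n = n₀ + ν ξ):
  C₂H₄: 495 − 1(388.1) = 106.9
  O₂: 3007 − 3(388.1) = 1843
  N₂: 11310 (inert)
  CO₂: 0 + 2(388.1) = 776.2
  H₂O: 0 + 2(388.1) = 776.2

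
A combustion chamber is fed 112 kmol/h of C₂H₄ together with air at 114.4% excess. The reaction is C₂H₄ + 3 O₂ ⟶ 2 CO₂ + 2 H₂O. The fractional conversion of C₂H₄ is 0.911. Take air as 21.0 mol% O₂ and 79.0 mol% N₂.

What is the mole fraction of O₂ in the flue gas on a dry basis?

0.124

Stoichiometric O₂ = 3 × 112 = 336 kmol/h; O₂ fed = 336 × 2.144 = 720.4 kmol/h.
N₂ fed = 720.4 × 79/21 = 2710 kmol/h.
Fuel reacted = 0.911 × 112 → ξ = 102 kmol/h.
Outlet (n = n₀ + ν ξ):
  C₂H₄: 112 − 1(102) = 9.968
  O₂: 720.4 − 3(102) = 414.3
  N₂: 2710 (inert)
  CO₂: 0 + 2(102) = 204.1
  H₂O: 0 + 2(102) = 204.1
Dry total = 3338 kmol/h; y_O₂ (dry) = 414.3 / 3338 = 0.1241.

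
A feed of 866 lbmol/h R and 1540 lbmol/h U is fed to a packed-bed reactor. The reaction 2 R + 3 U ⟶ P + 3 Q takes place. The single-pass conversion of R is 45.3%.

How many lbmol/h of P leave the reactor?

196 lbmol/h

R reacted = 0.453 × 866 = 392.3 lbmol/h; ν_R = −2, so ξ = 392.3/2 = 196.1 lbmol/h.
Outlet amounts (n = n₀ + ν ξ):
  R: 866 − 2(196.1) = 473.7
  U: 1540 − 3(196.1) = 951.6
  P: 0 + 1(196.1) = 196.1
  Q: 0 + 3(196.1) = 588.4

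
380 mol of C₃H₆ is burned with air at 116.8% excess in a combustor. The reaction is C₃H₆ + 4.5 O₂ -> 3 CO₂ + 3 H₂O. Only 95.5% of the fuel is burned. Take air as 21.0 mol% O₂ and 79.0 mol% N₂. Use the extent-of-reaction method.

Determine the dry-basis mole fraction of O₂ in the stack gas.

0.121

Stoichiometric O₂ = 4.5 × 380 = 1710 mol; O₂ fed = 1710 × 2.168 = 3707 mol.
N₂ fed = 3707 × 79/21 = 13950 mol.
Fuel reacted = 0.955 × 380 → ξ = 362.9 mol.
Outlet (n = n₀ + ν ξ):
  C₃H₆: 380 − 1(362.9) = 17.1
  O₂: 3707 − 4.5(362.9) = 2074
  N₂: 13950 (inert)
  CO₂: 0 + 3(362.9) = 1089
  H₂O: 0 + 3(362.9) = 1089
Dry total = 17130 mol; y_O₂ (dry) = 2074 / 17130 = 0.1211.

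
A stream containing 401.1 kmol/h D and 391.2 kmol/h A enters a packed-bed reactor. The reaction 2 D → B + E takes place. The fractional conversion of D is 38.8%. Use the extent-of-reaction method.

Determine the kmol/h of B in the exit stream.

D reacted = 0.388 × 401.1 = 155.6 kmol/h; ν_D = −2, so ξ = 155.6/2 = 77.81 kmol/h.
Outlet amounts (n = n₀ + ν ξ):
  D: 401.1 − 2(77.81) = 245.5
  B: 0 + 1(77.81) = 77.81
  E: 0 + 1(77.81) = 77.81
  A: 391.2 (inert)

77.8 kmol/h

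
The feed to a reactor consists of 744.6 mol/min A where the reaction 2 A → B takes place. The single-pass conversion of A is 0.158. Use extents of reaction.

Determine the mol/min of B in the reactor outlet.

58.8 mol/min

A reacted = 0.158 × 744.6 = 117.6 mol/min; ν_A = −2, so ξ = 117.6/2 = 58.82 mol/min.
Outlet amounts (n = n₀ + ν ξ):
  A: 744.6 − 2(58.82) = 627
  B: 0 + 1(58.82) = 58.82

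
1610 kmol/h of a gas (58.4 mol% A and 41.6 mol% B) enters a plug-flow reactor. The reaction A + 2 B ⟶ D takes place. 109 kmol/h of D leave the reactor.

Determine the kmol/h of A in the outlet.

831 kmol/h

For D: n = n₀ + 1ξ → 109 = 0 + 1ξ, giving ξ = 109 kmol/h.
Outlet amounts (n = n₀ + ν ξ):
  A: 940.2 − 1(109) = 831.2
  B: 669.8 − 2(109) = 451.8
  D: 0 + 1(109) = 109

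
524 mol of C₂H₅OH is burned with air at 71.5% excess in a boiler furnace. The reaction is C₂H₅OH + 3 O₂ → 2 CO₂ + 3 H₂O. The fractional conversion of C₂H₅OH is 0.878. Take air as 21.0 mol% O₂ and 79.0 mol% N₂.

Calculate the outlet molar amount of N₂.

Stoichiometric O₂ = 3 × 524 = 1572 mol; O₂ fed = 1572 × 1.715 = 2696 mol.
N₂ fed = 2696 × 79/21 = 10140 mol.
Fuel reacted = 0.878 × 524 → ξ = 460.1 mol.
Outlet (n = n₀ + ν ξ):
  C₂H₅OH: 524 − 1(460.1) = 63.93
  O₂: 2696 − 3(460.1) = 1316
  N₂: 10140 (inert)
  CO₂: 0 + 2(460.1) = 920.1
  H₂O: 0 + 3(460.1) = 1380

10100 mol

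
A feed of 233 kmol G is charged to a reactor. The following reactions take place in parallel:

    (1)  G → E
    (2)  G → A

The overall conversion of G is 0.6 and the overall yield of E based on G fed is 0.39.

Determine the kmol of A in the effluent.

Yield of E: 1ξ₁ / 233 = 0.39 → ξ₁ = 90.87 kmol.
Conversion of G: 1ξ₁ + 1ξ₂ = 0.6 × 233 = 139.8 → ξ₂ = 48.93 kmol.
Outlet amounts (n = n₀ + Σ ν·ξ):
  G: 233 − 1(90.87) − 1(48.93) = 93.2
  E: 0 + 1(90.87) = 90.87
  A: 0 + 1(48.93) = 48.93

48.9 kmol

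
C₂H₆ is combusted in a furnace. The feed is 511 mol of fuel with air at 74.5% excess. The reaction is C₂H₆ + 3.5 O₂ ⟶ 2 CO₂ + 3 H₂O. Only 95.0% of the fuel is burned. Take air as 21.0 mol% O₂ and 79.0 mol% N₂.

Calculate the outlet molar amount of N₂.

Stoichiometric O₂ = 3.5 × 511 = 1788 mol; O₂ fed = 1788 × 1.745 = 3121 mol.
N₂ fed = 3121 × 79/21 = 11740 mol.
Fuel reacted = 0.95 × 511 → ξ = 485.4 mol.
Outlet (n = n₀ + ν ξ):
  C₂H₆: 511 − 1(485.4) = 25.55
  O₂: 3121 − 3.5(485.4) = 1422
  N₂: 11740 (inert)
  CO₂: 0 + 2(485.4) = 970.9
  H₂O: 0 + 3(485.4) = 1456

11700 mol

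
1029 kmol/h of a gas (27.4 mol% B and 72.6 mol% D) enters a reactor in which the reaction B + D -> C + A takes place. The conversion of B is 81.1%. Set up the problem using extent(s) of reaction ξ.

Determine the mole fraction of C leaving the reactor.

B reacted = 0.811 × 281.9 = 228.7 kmol/h; ν_B = −1, so ξ = 228.7/1 = 228.7 kmol/h.
Outlet amounts (n = n₀ + ν ξ):
  B: 281.9 − 1(228.7) = 53.29
  D: 747.1 − 1(228.7) = 518.4
  C: 0 + 1(228.7) = 228.7
  A: 0 + 1(228.7) = 228.7
Total out = 1029 kmol/h; y_C = 228.7 / 1029 = 0.2222.

0.222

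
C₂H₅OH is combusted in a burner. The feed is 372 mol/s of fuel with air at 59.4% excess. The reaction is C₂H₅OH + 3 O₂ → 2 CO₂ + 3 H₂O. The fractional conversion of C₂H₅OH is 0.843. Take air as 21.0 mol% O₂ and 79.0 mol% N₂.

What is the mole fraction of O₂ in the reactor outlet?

0.0915

Stoichiometric O₂ = 3 × 372 = 1116 mol/s; O₂ fed = 1116 × 1.594 = 1779 mol/s.
N₂ fed = 1779 × 79/21 = 6692 mol/s.
Fuel reacted = 0.843 × 372 → ξ = 313.6 mol/s.
Outlet (n = n₀ + ν ξ):
  C₂H₅OH: 372 − 1(313.6) = 58.4
  O₂: 1779 − 3(313.6) = 838.1
  N₂: 6692 (inert)
  CO₂: 0 + 2(313.6) = 627.2
  H₂O: 0 + 3(313.6) = 940.8
Total out = 9157 mol/s; y_O₂ = 838.1 / 9157 = 0.09153.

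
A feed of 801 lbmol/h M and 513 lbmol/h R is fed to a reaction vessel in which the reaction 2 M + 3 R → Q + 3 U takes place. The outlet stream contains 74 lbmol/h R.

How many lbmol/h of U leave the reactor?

439 lbmol/h

For R: n = n₀ − 3ξ → 74 = 513 − 3ξ, giving ξ = 146.3 lbmol/h.
Outlet amounts (n = n₀ + ν ξ):
  M: 801 − 2(146.3) = 508.3
  R: 513 − 3(146.3) = 74
  Q: 0 + 1(146.3) = 146.3
  U: 0 + 3(146.3) = 439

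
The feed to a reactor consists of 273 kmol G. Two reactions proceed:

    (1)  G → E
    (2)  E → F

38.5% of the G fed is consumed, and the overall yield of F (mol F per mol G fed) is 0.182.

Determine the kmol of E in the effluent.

Conversion of G: G consumed = 1ξ₁ = 0.385 × 273 → ξ₁ = 105.1 kmol.
Yield of F: 1ξ₂ / 273 = 0.182 → ξ₂ = 49.69 kmol.
Outlet amounts (n = n₀ + Σ ν·ξ):
  G: 273 − 1(105.1) = 167.9
  E: 0 + 1(105.1) − 1(49.69) = 55.42
  F: 0 + 1(49.69) = 49.69

55.4 kmol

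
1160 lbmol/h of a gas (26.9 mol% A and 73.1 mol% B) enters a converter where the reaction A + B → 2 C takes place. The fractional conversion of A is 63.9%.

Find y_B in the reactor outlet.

0.559

A reacted = 0.639 × 312 = 199.4 lbmol/h; ν_A = −1, so ξ = 199.4/1 = 199.4 lbmol/h.
Outlet amounts (n = n₀ + ν ξ):
  A: 312 − 1(199.4) = 112.6
  B: 848 − 1(199.4) = 648.6
  C: 0 + 2(199.4) = 398.8
Total out = 1160 lbmol/h; y_B = 648.6 / 1160 = 0.5591.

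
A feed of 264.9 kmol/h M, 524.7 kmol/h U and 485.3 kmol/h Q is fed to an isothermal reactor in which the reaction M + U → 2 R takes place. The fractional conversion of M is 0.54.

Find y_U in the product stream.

0.299

M reacted = 0.54 × 264.9 = 143 kmol/h; ν_M = −1, so ξ = 143/1 = 143 kmol/h.
Outlet amounts (n = n₀ + ν ξ):
  M: 264.9 − 1(143) = 121.9
  U: 524.7 − 1(143) = 381.7
  R: 0 + 2(143) = 286.1
  Q: 485.3 (inert)
Total out = 1275 kmol/h; y_U = 381.7 / 1275 = 0.2994.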